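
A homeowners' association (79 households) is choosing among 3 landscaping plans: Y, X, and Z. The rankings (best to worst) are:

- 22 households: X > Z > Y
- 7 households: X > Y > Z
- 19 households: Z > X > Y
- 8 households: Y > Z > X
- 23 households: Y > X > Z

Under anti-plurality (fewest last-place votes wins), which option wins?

Last-place votes: Y 41, X 8, Z 30.
X is ranked last by the fewest voters, so X wins.

X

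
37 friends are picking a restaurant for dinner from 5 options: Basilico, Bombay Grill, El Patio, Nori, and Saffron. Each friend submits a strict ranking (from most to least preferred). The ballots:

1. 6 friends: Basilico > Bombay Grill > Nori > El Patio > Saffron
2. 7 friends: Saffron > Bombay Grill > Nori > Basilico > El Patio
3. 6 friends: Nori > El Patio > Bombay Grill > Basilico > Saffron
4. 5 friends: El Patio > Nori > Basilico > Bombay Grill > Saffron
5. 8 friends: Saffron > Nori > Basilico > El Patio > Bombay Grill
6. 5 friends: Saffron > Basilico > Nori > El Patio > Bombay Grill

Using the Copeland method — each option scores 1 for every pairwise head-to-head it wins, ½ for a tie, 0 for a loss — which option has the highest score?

Basilico: beats Bombay Grill and El Patio; loses to Nori and Saffron → score 2.
Bombay Grill: loses to Basilico, El Patio, Nori, and Saffron → score 0.
El Patio: beats Bombay Grill; loses to Basilico, Nori, and Saffron → score 1.
Nori: beats Basilico, Bombay Grill, and El Patio; loses to Saffron → score 3.
Saffron: beats Basilico, Bombay Grill, El Patio, and Nori → score 4.
Saffron has the best pairwise record.

Saffron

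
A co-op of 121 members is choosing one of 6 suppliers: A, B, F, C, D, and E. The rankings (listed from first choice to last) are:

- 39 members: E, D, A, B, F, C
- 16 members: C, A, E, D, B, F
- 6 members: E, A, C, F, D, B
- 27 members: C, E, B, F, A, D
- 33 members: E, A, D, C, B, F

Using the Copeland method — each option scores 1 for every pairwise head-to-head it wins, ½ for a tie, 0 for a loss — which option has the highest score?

E

A: beats B, F, C, and D; loses to E → score 4.
B: beats F; loses to A, C, D, and E → score 1.
F: loses to A, B, C, D, and E → score 0.
C: beats B and F; loses to A, D, and E → score 2.
D: beats B, F, and C; loses to A and E → score 3.
E: beats A, B, F, C, and D → score 5.
E has the best pairwise record.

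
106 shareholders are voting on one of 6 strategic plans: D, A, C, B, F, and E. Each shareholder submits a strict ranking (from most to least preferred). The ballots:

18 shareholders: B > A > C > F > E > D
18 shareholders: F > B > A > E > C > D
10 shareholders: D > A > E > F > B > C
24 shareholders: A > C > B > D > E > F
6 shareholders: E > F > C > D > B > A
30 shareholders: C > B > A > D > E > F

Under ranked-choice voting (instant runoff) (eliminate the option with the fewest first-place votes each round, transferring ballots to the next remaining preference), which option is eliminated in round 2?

D

Round 1: D 10, A 24, C 30, B 18, F 18, E 6. Eliminate E.
Round 2: D 10, A 24, C 30, B 18, F 24. Eliminate D.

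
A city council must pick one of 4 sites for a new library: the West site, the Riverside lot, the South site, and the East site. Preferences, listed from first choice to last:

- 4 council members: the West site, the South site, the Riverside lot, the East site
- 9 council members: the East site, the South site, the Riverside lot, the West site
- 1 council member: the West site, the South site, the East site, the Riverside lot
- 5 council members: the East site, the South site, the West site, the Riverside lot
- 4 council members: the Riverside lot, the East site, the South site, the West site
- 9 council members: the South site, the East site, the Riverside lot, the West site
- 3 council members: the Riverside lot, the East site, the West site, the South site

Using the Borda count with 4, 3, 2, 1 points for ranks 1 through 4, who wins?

the West site: 4·4 + 9·1 + 1·4 + 5·2 + 4·1 + 9·1 + 3·2 = 58
the Riverside lot: 4·2 + 9·2 + 1·1 + 5·1 + 4·4 + 9·2 + 3·4 = 78
the South site: 4·3 + 9·3 + 1·3 + 5·3 + 4·2 + 9·4 + 3·1 = 104
the East site: 4·1 + 9·4 + 1·2 + 5·4 + 4·3 + 9·3 + 3·3 = 110
the East site has the highest Borda score (110).

the East site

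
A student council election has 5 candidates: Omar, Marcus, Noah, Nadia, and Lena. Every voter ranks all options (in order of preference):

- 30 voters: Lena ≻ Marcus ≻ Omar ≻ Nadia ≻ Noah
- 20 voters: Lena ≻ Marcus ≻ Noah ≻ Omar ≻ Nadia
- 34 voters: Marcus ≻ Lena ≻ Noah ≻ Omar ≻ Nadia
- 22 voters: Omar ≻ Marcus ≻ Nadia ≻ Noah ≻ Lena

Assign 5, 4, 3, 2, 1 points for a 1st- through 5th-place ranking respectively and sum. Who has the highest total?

Marcus

Omar: 30·3 + 20·2 + 34·2 + 22·5 = 308
Marcus: 30·4 + 20·4 + 34·5 + 22·4 = 458
Noah: 30·1 + 20·3 + 34·3 + 22·2 = 236
Nadia: 30·2 + 20·1 + 34·1 + 22·3 = 180
Lena: 30·5 + 20·5 + 34·4 + 22·1 = 408
Marcus has the highest Borda score (458).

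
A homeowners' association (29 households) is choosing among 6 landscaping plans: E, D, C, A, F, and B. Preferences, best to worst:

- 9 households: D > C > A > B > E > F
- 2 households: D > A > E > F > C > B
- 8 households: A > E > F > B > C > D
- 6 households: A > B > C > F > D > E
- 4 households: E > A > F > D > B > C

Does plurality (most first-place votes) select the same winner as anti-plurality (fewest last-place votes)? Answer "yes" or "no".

Plurality — first-place votes: E 4, D 11, C 0, A 14, F 0, B 0. Winner: A.
Anti-plurality — last-place votes: E 6, D 8, C 4, A 0, F 9, B 2. Winner: A.
The two methods agree.

yes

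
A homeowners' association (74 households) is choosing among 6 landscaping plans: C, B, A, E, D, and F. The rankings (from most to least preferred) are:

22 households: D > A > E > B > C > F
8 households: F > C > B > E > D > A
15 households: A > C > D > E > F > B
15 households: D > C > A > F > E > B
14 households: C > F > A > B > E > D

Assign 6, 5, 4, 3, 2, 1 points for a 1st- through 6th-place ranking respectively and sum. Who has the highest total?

A

C: 22·2 + 8·5 + 15·5 + 15·5 + 14·6 = 318
B: 22·3 + 8·4 + 15·1 + 15·1 + 14·3 = 170
A: 22·5 + 8·1 + 15·6 + 15·4 + 14·4 = 324
E: 22·4 + 8·3 + 15·3 + 15·2 + 14·2 = 215
D: 22·6 + 8·2 + 15·4 + 15·6 + 14·1 = 312
F: 22·1 + 8·6 + 15·2 + 15·3 + 14·5 = 215
A has the highest Borda score (324).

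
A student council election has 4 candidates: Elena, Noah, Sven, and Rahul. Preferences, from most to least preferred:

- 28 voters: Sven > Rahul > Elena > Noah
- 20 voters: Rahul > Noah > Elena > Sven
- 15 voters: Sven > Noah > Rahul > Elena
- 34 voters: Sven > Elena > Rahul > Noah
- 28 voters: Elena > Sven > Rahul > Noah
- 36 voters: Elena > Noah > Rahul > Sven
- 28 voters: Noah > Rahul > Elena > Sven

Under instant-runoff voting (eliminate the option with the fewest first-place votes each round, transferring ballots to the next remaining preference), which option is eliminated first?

Round 1: Elena 64, Noah 28, Sven 77, Rahul 20. Eliminate Rahul.

Rahul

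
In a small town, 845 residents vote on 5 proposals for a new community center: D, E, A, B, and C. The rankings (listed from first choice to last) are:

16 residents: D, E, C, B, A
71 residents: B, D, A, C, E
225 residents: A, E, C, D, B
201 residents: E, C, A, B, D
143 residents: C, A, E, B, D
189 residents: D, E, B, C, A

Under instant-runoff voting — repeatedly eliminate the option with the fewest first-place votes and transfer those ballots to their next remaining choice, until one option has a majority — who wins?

Round 1: D 205, E 201, A 225, B 71, C 143. Eliminate B.
Round 2: D 276, E 201, A 225, C 143. Eliminate C.
Round 3: D 276, E 201, A 368. Eliminate E.
Round 4: D 276, A 569. A has a majority.

A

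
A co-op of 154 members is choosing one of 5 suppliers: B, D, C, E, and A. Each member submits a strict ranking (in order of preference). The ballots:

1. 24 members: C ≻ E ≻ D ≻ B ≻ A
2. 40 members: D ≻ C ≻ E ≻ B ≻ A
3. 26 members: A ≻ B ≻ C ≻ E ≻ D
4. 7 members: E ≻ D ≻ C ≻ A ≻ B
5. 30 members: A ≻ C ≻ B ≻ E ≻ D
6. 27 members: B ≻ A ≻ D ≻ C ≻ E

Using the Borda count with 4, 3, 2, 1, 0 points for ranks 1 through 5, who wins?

C

B: 24·1 + 40·1 + 26·3 + 7·0 + 30·2 + 27·4 = 310
D: 24·2 + 40·4 + 26·0 + 7·3 + 30·0 + 27·2 = 283
C: 24·4 + 40·3 + 26·2 + 7·2 + 30·3 + 27·1 = 399
E: 24·3 + 40·2 + 26·1 + 7·4 + 30·1 + 27·0 = 236
A: 24·0 + 40·0 + 26·4 + 7·1 + 30·4 + 27·3 = 312
C has the highest Borda score (399).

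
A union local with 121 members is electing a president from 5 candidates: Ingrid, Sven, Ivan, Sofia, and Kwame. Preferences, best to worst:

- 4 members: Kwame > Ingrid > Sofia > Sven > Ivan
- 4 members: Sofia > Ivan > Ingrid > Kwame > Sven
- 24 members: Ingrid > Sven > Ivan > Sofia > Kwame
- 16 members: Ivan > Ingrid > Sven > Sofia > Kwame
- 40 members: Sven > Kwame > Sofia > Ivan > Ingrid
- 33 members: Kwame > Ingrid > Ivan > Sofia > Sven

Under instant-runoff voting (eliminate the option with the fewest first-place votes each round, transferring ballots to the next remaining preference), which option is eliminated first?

Sofia

Round 1: Ingrid 24, Sven 40, Ivan 16, Sofia 4, Kwame 37. Eliminate Sofia.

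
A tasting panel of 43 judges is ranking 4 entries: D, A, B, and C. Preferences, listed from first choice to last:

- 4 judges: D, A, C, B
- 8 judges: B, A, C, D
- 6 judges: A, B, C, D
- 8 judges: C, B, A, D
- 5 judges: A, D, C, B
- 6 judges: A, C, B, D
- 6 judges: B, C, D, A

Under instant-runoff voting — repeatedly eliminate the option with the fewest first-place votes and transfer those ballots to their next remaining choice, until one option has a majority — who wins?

Round 1: D 4, A 17, B 14, C 8. Eliminate D.
Round 2: A 21, B 14, C 8. Eliminate C.
Round 3: A 21, B 22. B has a majority.

B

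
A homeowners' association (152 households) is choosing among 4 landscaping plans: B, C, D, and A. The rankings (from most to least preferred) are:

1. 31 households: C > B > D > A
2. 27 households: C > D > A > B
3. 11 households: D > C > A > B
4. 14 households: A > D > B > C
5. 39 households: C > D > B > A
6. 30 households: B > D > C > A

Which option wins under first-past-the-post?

C

First-place votes: B 30, C 97, D 11, A 14.
C has the most first-place votes.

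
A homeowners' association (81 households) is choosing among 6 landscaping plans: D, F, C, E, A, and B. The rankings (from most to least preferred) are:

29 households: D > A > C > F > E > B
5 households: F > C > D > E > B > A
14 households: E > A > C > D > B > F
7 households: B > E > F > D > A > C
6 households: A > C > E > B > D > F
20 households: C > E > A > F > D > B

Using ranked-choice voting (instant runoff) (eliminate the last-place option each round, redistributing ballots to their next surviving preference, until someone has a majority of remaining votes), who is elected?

C

Round 1: D 29, F 5, C 20, E 14, A 6, B 7. Eliminate F.
Round 2: D 29, C 25, E 14, A 6, B 7. Eliminate A.
Round 3: D 29, C 31, E 14, B 7. Eliminate B.
Round 4: D 29, C 31, E 21. Eliminate E.
Round 5: D 36, C 45. C has a majority.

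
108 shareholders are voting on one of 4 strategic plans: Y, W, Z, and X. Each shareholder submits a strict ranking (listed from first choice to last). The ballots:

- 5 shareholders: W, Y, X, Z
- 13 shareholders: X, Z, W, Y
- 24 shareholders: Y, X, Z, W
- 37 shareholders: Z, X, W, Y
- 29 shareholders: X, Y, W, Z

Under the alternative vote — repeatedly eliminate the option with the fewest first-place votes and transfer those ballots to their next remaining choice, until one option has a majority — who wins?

Round 1: Y 24, W 5, Z 37, X 42. Eliminate W.
Round 2: Y 29, Z 37, X 42. Eliminate Y.
Round 3: Z 37, X 71. X has a majority.

X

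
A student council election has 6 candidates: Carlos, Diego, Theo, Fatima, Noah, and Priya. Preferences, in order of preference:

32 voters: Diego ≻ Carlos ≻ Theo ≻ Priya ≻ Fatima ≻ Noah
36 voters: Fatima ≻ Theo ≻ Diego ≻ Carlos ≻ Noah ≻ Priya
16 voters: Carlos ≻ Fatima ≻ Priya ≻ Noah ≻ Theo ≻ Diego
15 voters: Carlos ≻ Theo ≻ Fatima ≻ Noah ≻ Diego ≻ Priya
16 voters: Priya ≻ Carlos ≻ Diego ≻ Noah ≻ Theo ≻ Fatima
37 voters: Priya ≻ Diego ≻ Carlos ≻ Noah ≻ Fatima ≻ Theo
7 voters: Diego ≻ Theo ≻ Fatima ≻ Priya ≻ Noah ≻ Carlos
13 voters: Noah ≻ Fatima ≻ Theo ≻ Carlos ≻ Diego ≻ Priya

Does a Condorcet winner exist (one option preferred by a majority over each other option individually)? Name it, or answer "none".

Diego

Diego vs Carlos: 112–60 for Diego.
Diego vs Theo: 92–80 for Diego.
Diego vs Fatima: 92–80 for Diego.
Diego vs Noah: 128–44 for Diego.
Diego vs Priya: 103–69 for Diego.
Diego beats every other option head-to-head.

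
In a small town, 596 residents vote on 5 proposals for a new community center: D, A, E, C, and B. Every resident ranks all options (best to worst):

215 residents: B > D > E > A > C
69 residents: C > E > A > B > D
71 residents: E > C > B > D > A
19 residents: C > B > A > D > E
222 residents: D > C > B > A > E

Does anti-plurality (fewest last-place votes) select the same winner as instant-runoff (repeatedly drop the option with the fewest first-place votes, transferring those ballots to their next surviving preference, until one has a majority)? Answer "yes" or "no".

yes

Anti-plurality — last-place votes: D 69, A 71, E 241, C 215, B 0. Winner: B.
Instant-runoff — R1 D 222, A 0, E 71, C 88, B 215 (A out); R2 D 222, E 71, C 88, B 215 (E out); R3 D 222, C 159, B 215 (C out); R4 D 222, B 374 (B winner). Winner: B.
The two methods agree.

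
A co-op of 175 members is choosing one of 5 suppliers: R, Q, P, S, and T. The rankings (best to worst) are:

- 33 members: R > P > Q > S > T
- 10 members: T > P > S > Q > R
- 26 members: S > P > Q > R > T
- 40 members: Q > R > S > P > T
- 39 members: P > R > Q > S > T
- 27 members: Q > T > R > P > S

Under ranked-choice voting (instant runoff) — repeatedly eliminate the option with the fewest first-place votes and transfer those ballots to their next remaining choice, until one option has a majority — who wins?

P

Round 1: R 33, Q 67, P 39, S 26, T 10. Eliminate T.
Round 2: R 33, Q 67, P 49, S 26. Eliminate S.
Round 3: R 33, Q 67, P 75. Eliminate R.
Round 4: Q 67, P 108. P has a majority.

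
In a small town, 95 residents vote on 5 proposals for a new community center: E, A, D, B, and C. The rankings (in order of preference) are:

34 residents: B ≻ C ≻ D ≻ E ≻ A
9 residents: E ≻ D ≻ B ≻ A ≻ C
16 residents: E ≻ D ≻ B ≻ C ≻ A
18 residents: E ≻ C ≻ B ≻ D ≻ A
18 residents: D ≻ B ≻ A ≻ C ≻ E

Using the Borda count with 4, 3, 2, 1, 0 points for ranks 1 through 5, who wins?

B

E: 34·1 + 9·4 + 16·4 + 18·4 + 18·0 = 206
A: 34·0 + 9·1 + 16·0 + 18·0 + 18·2 = 45
D: 34·2 + 9·3 + 16·3 + 18·1 + 18·4 = 233
B: 34·4 + 9·2 + 16·2 + 18·2 + 18·3 = 276
C: 34·3 + 9·0 + 16·1 + 18·3 + 18·1 = 190
B has the highest Borda score (276).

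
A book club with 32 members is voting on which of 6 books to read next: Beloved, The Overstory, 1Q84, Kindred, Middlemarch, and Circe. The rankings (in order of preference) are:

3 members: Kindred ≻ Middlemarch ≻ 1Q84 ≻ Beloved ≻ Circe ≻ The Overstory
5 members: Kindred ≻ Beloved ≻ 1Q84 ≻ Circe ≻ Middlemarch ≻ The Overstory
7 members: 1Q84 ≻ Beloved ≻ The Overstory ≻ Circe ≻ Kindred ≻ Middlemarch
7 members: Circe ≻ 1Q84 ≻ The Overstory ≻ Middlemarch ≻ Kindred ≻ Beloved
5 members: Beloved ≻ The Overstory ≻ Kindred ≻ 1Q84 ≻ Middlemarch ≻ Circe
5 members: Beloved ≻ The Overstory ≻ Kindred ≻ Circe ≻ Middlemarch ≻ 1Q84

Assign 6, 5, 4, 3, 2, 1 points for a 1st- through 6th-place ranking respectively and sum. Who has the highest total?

Beloved

Beloved: 3·3 + 5·5 + 7·5 + 7·1 + 5·6 + 5·6 = 136
The Overstory: 3·1 + 5·1 + 7·4 + 7·4 + 5·5 + 5·5 = 114
1Q84: 3·4 + 5·4 + 7·6 + 7·5 + 5·3 + 5·1 = 129
Kindred: 3·6 + 5·6 + 7·2 + 7·2 + 5·4 + 5·4 = 116
Middlemarch: 3·5 + 5·2 + 7·1 + 7·3 + 5·2 + 5·2 = 73
Circe: 3·2 + 5·3 + 7·3 + 7·6 + 5·1 + 5·3 = 104
Beloved has the highest Borda score (136).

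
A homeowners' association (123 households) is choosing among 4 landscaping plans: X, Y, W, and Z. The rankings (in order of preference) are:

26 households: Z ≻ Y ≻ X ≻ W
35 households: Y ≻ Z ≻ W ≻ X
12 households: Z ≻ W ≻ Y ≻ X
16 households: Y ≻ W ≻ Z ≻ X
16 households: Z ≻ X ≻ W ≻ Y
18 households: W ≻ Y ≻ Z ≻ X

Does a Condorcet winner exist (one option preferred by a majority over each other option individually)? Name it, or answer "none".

Y

Y vs X: 107–16 for Y.
Y vs W: 77–46 for Y.
Y vs Z: 69–54 for Y.
Y beats every other option head-to-head.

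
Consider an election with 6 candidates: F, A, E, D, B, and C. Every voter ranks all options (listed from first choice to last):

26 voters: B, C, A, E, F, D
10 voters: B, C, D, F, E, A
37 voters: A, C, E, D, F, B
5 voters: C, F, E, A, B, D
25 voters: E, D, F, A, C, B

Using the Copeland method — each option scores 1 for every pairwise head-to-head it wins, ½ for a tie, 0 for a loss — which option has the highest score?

A

F: beats B; loses to A, E, D, and C → score 1.
A: beats F, E, D, B, and C → score 5.
E: beats F, D, and B; loses to A and C → score 3.
D: beats F and B; loses to A, E, and C → score 2.
B: loses to F, A, E, D, and C → score 0.
C: beats F, E, D, and B; loses to A → score 4.
A has the best pairwise record.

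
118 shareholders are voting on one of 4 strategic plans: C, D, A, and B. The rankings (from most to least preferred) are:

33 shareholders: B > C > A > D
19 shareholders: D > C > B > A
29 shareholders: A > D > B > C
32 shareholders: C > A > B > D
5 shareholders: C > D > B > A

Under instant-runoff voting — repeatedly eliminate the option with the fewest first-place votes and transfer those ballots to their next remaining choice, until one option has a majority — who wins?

B

Round 1: C 37, D 19, A 29, B 33. Eliminate D.
Round 2: C 56, A 29, B 33. Eliminate A.
Round 3: C 56, B 62. B has a majority.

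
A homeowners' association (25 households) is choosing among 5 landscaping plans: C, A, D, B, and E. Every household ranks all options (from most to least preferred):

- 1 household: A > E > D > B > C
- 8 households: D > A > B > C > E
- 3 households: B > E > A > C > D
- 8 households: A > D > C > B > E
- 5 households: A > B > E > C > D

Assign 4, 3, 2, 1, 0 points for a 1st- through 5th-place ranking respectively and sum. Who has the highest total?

C: 1·0 + 8·1 + 3·1 + 8·2 + 5·1 = 32
A: 1·4 + 8·3 + 3·2 + 8·4 + 5·4 = 86
D: 1·2 + 8·4 + 3·0 + 8·3 + 5·0 = 58
B: 1·1 + 8·2 + 3·4 + 8·1 + 5·3 = 52
E: 1·3 + 8·0 + 3·3 + 8·0 + 5·2 = 22
A has the highest Borda score (86).

A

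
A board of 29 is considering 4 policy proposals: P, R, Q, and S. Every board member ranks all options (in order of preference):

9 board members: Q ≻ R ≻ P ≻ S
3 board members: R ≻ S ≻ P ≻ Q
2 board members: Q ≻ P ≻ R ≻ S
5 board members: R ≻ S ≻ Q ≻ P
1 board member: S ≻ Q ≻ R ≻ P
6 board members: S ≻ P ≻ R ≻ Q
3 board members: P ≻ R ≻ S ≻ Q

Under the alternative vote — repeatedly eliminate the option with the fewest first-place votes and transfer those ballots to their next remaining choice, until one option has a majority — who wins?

R

Round 1: P 3, R 8, Q 11, S 7. Eliminate P.
Round 2: R 11, Q 11, S 7. Eliminate S.
Round 3: R 17, Q 12. R has a majority.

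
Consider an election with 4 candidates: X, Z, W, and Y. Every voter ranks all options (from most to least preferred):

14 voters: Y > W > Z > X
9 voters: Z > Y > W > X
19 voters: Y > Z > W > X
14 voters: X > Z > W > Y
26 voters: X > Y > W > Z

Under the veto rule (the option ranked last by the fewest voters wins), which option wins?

W

Last-place votes: X 42, Z 26, W 0, Y 14.
W is ranked last by the fewest voters, so W wins.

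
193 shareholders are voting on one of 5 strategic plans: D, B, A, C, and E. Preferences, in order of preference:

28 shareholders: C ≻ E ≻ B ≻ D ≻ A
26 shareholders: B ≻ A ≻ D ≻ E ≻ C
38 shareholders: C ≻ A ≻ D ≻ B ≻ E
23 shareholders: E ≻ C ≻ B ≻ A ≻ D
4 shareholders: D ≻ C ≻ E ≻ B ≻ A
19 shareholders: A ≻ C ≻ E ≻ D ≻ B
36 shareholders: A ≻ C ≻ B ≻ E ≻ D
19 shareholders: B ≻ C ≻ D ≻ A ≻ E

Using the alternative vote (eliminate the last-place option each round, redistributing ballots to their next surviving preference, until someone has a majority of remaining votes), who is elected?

C

Round 1: D 4, B 45, A 55, C 66, E 23. Eliminate D.
Round 2: B 45, A 55, C 70, E 23. Eliminate E.
Round 3: B 45, A 55, C 93. Eliminate B.
Round 4: A 81, C 112. C has a majority.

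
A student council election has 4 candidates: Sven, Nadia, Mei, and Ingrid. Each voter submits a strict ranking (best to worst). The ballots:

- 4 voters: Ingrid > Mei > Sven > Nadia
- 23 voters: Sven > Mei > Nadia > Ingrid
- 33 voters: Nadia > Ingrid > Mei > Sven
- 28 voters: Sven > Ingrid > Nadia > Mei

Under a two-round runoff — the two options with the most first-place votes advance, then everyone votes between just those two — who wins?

Round 1 first-place votes: Sven 51, Nadia 33, Mei 0, Ingrid 4.
Sven and Nadia advance.
Runoff: Sven is preferred to Nadia by 55 voters; Nadia by 33.
Sven wins the runoff.

Sven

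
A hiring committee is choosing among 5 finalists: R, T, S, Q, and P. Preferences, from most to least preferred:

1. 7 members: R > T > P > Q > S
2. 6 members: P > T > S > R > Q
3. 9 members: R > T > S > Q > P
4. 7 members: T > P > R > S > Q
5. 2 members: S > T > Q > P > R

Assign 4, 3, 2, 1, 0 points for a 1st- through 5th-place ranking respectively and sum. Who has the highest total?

T

R: 7·4 + 6·1 + 9·4 + 7·2 + 2·0 = 84
T: 7·3 + 6·3 + 9·3 + 7·4 + 2·3 = 100
S: 7·0 + 6·2 + 9·2 + 7·1 + 2·4 = 45
Q: 7·1 + 6·0 + 9·1 + 7·0 + 2·2 = 20
P: 7·2 + 6·4 + 9·0 + 7·3 + 2·1 = 61
T has the highest Borda score (100).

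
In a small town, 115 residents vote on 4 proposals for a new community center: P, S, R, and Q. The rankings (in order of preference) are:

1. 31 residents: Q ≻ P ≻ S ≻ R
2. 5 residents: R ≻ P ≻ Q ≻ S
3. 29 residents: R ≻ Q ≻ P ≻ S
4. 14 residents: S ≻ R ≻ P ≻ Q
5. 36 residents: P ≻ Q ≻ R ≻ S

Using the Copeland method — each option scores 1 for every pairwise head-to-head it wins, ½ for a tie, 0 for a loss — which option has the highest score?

Q

P: beats S and R; loses to Q → score 2.
S: loses to P, R, and Q → score 0.
R: beats S; loses to P and Q → score 1.
Q: beats P, S, and R → score 3.
Q has the best pairwise record.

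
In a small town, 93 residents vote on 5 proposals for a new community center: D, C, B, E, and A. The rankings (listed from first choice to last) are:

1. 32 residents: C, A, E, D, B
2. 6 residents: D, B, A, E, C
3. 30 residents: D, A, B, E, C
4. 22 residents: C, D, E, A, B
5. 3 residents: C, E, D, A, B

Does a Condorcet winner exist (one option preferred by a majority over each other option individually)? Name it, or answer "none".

C vs D: 57–36 for C.
C vs B: 57–36 for C.
C vs E: 57–36 for C.
C vs A: 57–36 for C.
C beats every other option head-to-head.

C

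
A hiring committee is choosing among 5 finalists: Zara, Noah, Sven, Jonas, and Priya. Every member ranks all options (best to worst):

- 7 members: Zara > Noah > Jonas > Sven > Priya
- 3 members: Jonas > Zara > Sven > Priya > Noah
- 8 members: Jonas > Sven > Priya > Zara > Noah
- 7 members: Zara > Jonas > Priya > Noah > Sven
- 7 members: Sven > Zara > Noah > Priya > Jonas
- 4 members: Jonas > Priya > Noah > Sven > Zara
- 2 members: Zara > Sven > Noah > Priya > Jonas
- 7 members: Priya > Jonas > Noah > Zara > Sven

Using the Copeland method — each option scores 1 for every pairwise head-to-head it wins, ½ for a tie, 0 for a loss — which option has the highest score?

Zara: beats Noah, Sven, Jonas, and Priya → score 4.
Noah: beats Sven; loses to Zara, Jonas, and Priya → score 1.
Sven: beats Priya; loses to Zara, Noah, and Jonas → score 1.
Jonas: beats Noah, Sven, and Priya; loses to Zara → score 3.
Priya: beats Noah; loses to Zara, Sven, and Jonas → score 1.
Zara has the best pairwise record.

Zara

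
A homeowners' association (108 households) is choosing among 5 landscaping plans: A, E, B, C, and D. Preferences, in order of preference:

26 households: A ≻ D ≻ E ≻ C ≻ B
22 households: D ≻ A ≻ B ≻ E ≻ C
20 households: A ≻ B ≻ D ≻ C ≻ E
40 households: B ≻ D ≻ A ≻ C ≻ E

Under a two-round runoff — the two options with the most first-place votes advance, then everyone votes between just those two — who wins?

A

Round 1 first-place votes: A 46, E 0, B 40, C 0, D 22.
A and B advance.
Runoff: A is preferred to B by 68 voters; B by 40.
A wins the runoff.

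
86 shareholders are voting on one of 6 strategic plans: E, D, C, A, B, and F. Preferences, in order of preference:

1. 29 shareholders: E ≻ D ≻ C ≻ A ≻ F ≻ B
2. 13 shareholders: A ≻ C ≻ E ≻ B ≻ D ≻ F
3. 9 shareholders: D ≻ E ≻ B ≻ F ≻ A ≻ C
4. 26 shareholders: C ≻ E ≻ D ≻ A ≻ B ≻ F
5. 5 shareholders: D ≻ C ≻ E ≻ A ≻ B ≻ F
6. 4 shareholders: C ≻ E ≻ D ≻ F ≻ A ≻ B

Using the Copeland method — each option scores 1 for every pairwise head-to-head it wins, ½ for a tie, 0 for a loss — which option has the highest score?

E: beats D, A, B, and F; loses to C → score 4.
D: beats A, B, and F; ties C; loses to E → score 3.5.
C: beats E, A, B, and F; ties D → score 4.5.
A: beats B and F; loses to E, D, and C → score 2.
B: beats F; loses to E, D, C, and A → score 1.
F: loses to E, D, C, A, and B → score 0.
C has the best pairwise record.

C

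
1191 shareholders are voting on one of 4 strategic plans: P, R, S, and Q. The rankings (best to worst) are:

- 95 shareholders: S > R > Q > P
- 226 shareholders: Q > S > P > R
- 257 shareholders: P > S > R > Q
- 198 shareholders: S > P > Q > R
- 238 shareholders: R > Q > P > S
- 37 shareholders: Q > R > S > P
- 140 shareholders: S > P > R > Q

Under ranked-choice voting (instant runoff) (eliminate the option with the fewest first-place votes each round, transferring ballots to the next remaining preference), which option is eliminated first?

Round 1: P 257, R 238, S 433, Q 263. Eliminate R.

R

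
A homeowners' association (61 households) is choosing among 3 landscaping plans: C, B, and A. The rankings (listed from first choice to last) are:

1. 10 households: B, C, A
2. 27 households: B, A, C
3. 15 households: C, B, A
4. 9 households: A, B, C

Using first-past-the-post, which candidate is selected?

B

First-place votes: C 15, B 37, A 9.
B has the most first-place votes.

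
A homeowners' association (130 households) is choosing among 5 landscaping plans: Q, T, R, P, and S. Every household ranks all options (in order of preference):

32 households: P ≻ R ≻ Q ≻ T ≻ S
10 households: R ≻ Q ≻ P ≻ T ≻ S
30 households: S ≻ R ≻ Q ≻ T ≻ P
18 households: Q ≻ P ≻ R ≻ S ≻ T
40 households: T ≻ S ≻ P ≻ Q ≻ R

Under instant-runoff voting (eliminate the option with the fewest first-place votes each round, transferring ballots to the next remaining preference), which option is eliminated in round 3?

S

Round 1: Q 18, T 40, R 10, P 32, S 30. Eliminate R.
Round 2: Q 28, T 40, P 32, S 30. Eliminate Q.
Round 3: T 40, P 60, S 30. Eliminate S.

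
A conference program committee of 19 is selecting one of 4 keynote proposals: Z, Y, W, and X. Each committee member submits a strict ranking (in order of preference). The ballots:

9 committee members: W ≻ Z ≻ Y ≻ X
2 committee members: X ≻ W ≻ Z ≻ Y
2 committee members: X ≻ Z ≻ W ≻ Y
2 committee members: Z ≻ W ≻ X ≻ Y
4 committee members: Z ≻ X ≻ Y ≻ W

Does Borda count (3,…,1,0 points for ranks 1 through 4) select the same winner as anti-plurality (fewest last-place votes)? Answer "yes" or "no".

Borda — scores: Z 42, Y 13, W 37, X 22. Winner: Z.
Anti-plurality — last-place votes: Z 0, Y 6, W 4, X 9. Winner: Z.
The two methods agree.

yes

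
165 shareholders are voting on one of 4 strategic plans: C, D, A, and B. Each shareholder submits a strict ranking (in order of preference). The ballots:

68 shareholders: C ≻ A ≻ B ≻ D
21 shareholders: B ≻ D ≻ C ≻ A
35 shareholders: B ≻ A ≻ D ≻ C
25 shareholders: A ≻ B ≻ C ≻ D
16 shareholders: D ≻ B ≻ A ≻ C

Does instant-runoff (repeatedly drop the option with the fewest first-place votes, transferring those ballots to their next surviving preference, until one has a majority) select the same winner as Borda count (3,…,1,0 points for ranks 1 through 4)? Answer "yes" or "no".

Instant-runoff — R1 C 68, D 16, A 25, B 56 (D out); R2 C 68, A 25, B 72 (A out); R3 C 68, B 97 (B winner). Winner: B.
Borda — scores: C 250, D 125, A 297, B 318. Winner: B.
The two methods agree.

yes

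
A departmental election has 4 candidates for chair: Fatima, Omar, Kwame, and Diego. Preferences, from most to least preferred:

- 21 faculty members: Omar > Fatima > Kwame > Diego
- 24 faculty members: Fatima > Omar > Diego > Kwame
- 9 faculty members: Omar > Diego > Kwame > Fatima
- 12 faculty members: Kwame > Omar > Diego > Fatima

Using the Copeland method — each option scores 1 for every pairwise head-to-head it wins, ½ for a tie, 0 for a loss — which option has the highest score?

Fatima: beats Kwame and Diego; loses to Omar → score 2.
Omar: beats Fatima, Kwame, and Diego → score 3.
Kwame: ties Diego; loses to Fatima and Omar → score 0.5.
Diego: ties Kwame; loses to Fatima and Omar → score 0.5.
Omar has the best pairwise record.

Omar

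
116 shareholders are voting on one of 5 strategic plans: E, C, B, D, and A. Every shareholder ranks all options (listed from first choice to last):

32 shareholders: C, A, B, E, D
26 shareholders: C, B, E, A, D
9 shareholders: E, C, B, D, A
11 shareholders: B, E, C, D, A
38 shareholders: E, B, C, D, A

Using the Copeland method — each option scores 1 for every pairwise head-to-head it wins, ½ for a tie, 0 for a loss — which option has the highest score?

E: beats D and A; ties C; loses to B → score 2.5.
C: beats B, D, and A; ties E → score 3.5.
B: beats E, D, and A; loses to C → score 3.
D: ties A; loses to E, C, and B → score 0.5.
A: ties D; loses to E, C, and B → score 0.5.
C has the best pairwise record.

C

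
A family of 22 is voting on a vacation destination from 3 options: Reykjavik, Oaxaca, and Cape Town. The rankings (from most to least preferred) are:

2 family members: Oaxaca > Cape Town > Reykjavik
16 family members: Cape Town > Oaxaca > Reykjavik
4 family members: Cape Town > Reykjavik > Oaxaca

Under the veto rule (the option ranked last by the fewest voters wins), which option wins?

Cape Town

Last-place votes: Reykjavik 18, Oaxaca 4, Cape Town 0.
Cape Town is ranked last by the fewest voters, so Cape Town wins.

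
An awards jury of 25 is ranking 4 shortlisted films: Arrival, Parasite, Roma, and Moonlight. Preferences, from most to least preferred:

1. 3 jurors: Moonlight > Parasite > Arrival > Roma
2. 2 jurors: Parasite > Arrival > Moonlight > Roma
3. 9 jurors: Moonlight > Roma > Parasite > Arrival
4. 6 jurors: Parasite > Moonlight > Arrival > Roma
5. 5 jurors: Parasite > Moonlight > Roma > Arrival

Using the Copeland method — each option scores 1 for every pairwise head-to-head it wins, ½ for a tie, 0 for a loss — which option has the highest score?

Parasite

Arrival: loses to Parasite, Roma, and Moonlight → score 0.
Parasite: beats Arrival, Roma, and Moonlight → score 3.
Roma: beats Arrival; loses to Parasite and Moonlight → score 1.
Moonlight: beats Arrival and Roma; loses to Parasite → score 2.
Parasite has the best pairwise record.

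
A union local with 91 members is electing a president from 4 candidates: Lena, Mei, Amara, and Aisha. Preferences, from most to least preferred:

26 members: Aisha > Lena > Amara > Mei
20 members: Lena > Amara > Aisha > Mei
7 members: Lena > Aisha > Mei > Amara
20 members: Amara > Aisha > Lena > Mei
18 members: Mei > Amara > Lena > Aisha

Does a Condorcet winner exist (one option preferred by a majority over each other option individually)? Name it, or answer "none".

Checking pairwise contests:
Aisha beats Lena 46–45.
Lena beats Mei 73–18.
Lena beats Amara 53–38.
Amara beats Aisha 58–33.
Every option loses at least one head-to-head, so there is no Condorcet winner.

none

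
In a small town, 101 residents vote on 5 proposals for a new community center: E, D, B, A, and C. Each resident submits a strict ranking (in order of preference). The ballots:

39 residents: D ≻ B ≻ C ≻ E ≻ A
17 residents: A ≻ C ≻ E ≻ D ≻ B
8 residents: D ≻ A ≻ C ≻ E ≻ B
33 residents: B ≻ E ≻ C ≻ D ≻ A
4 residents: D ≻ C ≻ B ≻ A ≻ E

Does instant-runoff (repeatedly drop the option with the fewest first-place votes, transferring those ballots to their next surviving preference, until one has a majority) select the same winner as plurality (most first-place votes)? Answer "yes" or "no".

Instant-runoff — R1 E 0, D 51, B 33, A 17, C 0 (D winner). Winner: D.
Plurality — first-place votes: E 0, D 51, B 33, A 17, C 0. Winner: D.
The two methods agree.

yes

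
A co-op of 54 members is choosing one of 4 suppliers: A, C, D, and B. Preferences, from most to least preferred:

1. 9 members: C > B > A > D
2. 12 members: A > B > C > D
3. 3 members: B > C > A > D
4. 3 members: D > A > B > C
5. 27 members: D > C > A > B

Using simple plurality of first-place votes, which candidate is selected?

D

First-place votes: A 12, C 9, D 30, B 3.
D has the most first-place votes.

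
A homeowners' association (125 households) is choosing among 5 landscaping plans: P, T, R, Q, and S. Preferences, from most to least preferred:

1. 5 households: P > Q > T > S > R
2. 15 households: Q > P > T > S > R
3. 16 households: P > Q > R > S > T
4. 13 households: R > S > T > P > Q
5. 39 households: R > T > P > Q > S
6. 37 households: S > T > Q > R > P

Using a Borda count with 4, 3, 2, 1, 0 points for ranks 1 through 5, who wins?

T

P: 5·4 + 15·3 + 16·4 + 13·1 + 39·2 + 37·0 = 220
T: 5·2 + 15·2 + 16·0 + 13·2 + 39·3 + 37·3 = 294
R: 5·0 + 15·0 + 16·2 + 13·4 + 39·4 + 37·1 = 277
Q: 5·3 + 15·4 + 16·3 + 13·0 + 39·1 + 37·2 = 236
S: 5·1 + 15·1 + 16·1 + 13·3 + 39·0 + 37·4 = 223
T has the highest Borda score (294).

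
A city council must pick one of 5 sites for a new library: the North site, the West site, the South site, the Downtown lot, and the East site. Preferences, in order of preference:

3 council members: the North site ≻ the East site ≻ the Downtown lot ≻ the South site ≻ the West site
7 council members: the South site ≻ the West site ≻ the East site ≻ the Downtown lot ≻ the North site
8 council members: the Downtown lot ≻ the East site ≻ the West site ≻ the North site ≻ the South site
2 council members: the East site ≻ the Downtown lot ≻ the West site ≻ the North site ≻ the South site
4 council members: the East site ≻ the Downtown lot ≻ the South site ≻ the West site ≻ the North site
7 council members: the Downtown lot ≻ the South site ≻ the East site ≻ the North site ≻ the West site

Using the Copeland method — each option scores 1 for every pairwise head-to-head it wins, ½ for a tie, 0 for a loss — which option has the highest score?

the North site: loses to the West site, the South site, the Downtown lot, and the East site → score 0.
the West site: beats the North site; loses to the South site, the Downtown lot, and the East site → score 1.
the South site: beats the North site and the West site; loses to the Downtown lot and the East site → score 2.
the Downtown lot: beats the North site, the West site, and the South site; loses to the East site → score 3.
the East site: beats the North site, the West site, the South site, and the Downtown lot → score 4.
the East site has the best pairwise record.

the East site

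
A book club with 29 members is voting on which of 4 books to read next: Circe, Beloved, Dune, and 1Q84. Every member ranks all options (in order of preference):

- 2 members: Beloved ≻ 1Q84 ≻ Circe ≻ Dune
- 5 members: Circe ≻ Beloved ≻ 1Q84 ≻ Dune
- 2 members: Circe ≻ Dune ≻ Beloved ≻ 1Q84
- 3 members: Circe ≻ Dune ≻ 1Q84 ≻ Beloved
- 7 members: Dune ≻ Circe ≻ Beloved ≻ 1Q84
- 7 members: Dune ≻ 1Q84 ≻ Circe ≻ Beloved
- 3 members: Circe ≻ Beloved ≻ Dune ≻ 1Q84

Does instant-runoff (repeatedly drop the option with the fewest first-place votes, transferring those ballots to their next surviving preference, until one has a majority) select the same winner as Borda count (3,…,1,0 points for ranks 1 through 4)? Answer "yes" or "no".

yes

Instant-runoff — R1 Circe 13, Beloved 2, Dune 14, 1Q84 0 (1Q84 out); R2 Circe 13, Beloved 2, Dune 14 (Beloved out); R3 Circe 15, Dune 14 (Circe winner). Winner: Circe.
Borda — scores: Circe 62, Beloved 31, Dune 55, 1Q84 26. Winner: Circe.
The two methods agree.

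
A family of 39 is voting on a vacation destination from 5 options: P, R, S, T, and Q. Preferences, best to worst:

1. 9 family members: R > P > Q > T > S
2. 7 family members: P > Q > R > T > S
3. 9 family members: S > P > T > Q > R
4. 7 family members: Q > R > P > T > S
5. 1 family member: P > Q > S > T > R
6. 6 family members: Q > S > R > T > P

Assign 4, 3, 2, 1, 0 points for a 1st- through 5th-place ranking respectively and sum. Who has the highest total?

P: 9·3 + 7·4 + 9·3 + 7·2 + 1·4 + 6·0 = 100
R: 9·4 + 7·2 + 9·0 + 7·3 + 1·0 + 6·2 = 83
S: 9·0 + 7·0 + 9·4 + 7·0 + 1·2 + 6·3 = 56
T: 9·1 + 7·1 + 9·2 + 7·1 + 1·1 + 6·1 = 48
Q: 9·2 + 7·3 + 9·1 + 7·4 + 1·3 + 6·4 = 103
Q has the highest Borda score (103).

Q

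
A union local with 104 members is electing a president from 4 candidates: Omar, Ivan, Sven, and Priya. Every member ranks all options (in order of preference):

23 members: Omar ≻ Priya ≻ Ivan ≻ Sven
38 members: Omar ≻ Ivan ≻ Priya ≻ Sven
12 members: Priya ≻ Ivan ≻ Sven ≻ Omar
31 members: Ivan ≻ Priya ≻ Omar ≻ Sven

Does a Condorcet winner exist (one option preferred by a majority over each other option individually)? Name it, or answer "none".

Omar vs Ivan: 61–43 for Omar.
Omar vs Sven: 92–12 for Omar.
Omar vs Priya: 61–43 for Omar.
Omar beats every other option head-to-head.

Omar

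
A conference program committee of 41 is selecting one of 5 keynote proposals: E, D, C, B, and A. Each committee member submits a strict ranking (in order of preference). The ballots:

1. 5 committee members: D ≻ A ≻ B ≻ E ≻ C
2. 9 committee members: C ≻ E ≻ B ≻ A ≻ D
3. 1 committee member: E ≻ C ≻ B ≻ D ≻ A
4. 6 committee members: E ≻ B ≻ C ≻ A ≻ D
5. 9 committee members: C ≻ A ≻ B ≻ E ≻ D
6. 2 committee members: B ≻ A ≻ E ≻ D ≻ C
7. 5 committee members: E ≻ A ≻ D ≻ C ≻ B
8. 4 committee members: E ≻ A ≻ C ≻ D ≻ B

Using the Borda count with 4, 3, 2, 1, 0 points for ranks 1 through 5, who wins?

E

E: 5·1 + 9·3 + 1·4 + 6·4 + 9·1 + 2·2 + 5·4 + 4·4 = 109
D: 5·4 + 9·0 + 1·1 + 6·0 + 9·0 + 2·1 + 5·2 + 4·1 = 37
C: 5·0 + 9·4 + 1·3 + 6·2 + 9·4 + 2·0 + 5·1 + 4·2 = 100
B: 5·2 + 9·2 + 1·2 + 6·3 + 9·2 + 2·4 + 5·0 + 4·0 = 74
A: 5·3 + 9·1 + 1·0 + 6·1 + 9·3 + 2·3 + 5·3 + 4·3 = 90
E has the highest Borda score (109).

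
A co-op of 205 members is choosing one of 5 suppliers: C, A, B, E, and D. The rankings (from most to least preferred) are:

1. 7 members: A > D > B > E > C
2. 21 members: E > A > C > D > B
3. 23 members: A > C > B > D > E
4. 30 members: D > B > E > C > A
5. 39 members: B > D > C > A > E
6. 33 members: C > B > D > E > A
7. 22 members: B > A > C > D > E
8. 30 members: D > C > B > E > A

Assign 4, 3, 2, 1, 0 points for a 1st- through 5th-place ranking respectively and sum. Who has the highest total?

B

C: 7·0 + 21·2 + 23·3 + 30·1 + 39·2 + 33·4 + 22·2 + 30·3 = 485
A: 7·4 + 21·3 + 23·4 + 30·0 + 39·1 + 33·0 + 22·3 + 30·0 = 288
B: 7·2 + 21·0 + 23·2 + 30·3 + 39·4 + 33·3 + 22·4 + 30·2 = 553
E: 7·1 + 21·4 + 23·0 + 30·2 + 39·0 + 33·1 + 22·0 + 30·1 = 214
D: 7·3 + 21·1 + 23·1 + 30·4 + 39·3 + 33·2 + 22·1 + 30·4 = 510
B has the highest Borda score (553).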